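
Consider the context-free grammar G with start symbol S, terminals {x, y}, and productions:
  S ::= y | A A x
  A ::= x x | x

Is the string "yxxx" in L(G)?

no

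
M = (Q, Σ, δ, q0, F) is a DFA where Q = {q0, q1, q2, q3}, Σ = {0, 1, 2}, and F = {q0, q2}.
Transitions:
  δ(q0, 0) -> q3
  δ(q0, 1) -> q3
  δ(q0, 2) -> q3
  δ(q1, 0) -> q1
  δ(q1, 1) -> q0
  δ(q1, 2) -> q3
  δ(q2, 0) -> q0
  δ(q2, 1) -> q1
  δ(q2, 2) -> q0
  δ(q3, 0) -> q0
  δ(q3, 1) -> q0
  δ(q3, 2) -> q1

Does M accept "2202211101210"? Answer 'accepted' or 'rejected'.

q0 --2--> q3
q3 --2--> q1
q1 --0--> q1
q1 --2--> q3
q3 --2--> q1
q1 --1--> q0
q0 --1--> q3
q3 --1--> q0
q0 --0--> q3
q3 --1--> q0
q0 --2--> q3
q3 --1--> q0
q0 --0--> q3
End in state q3, which is not an accepting state.

rejected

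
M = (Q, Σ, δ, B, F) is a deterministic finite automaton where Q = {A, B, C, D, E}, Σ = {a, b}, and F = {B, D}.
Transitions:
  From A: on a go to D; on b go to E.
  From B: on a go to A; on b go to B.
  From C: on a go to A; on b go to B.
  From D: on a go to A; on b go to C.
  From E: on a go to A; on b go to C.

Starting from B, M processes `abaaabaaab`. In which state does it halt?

E

B --a--> A
A --b--> E
E --a--> A
A --a--> D
D --a--> A
A --b--> E
E --a--> A
A --a--> D
D --a--> A
A --b--> E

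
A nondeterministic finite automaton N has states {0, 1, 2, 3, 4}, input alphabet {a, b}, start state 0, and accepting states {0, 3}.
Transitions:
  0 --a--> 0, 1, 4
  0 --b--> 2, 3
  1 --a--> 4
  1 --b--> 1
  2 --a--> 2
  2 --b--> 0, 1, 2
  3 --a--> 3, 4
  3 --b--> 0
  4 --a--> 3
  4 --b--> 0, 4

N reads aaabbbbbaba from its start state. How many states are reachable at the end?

Start: {0}
read a: {0, 1, 4}
read a: {0, 1, 3, 4}
read a: {0, 1, 3, 4}
read b: {0, 1, 2, 3, 4}
read b: {0, 1, 2, 3, 4}
read b: {0, 1, 2, 3, 4}
read b: {0, 1, 2, 3, 4}
read b: {0, 1, 2, 3, 4}
read a: {0, 1, 2, 3, 4}
read b: {0, 1, 2, 3, 4}
read a: {0, 1, 2, 3, 4}
Final reachable set {0, 1, 2, 3, 4} has 5 states.

5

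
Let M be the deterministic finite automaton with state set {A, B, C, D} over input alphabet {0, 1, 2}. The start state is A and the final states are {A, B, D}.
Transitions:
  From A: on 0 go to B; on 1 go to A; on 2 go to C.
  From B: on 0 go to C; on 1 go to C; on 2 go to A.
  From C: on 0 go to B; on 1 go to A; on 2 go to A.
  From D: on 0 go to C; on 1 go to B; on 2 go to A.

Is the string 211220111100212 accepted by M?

rejected

A --2--> C
C --1--> A
A --1--> A
A --2--> C
C --2--> A
A --0--> B
B --1--> C
C --1--> A
A --1--> A
A --1--> A
A --0--> B
B --0--> C
C --2--> A
A --1--> A
A --2--> C
End in state C, which is not an accepting state.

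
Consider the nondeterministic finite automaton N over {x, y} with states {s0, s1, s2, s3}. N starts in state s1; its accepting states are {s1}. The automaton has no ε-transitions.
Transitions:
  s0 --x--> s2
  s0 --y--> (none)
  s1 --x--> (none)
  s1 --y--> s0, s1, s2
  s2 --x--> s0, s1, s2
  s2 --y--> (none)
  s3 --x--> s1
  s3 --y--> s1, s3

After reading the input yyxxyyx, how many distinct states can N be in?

Start: {s1}
read y: {s0, s1, s2}
read y: {s0, s1, s2}
read x: {s0, s1, s2}
read x: {s0, s1, s2}
read y: {s0, s1, s2}
read y: {s0, s1, s2}
read x: {s0, s1, s2}
Final reachable set {s0, s1, s2} has 3 states.

3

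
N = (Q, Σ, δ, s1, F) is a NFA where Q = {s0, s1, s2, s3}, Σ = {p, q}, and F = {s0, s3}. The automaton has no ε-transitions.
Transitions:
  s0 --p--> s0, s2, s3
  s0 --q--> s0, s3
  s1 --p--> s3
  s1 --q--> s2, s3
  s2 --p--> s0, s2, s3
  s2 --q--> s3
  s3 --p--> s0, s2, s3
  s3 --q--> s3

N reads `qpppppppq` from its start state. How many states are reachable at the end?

2

Start: {s1}
read q: {s2, s3}
read p: {s0, s2, s3}
read p: {s0, s2, s3}
read p: {s0, s2, s3}
read p: {s0, s2, s3}
read p: {s0, s2, s3}
read p: {s0, s2, s3}
read p: {s0, s2, s3}
read q: {s0, s3}
Final reachable set {s0, s3} has 2 states.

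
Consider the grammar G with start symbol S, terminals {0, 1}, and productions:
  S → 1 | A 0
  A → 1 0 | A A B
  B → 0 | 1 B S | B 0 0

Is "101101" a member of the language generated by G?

no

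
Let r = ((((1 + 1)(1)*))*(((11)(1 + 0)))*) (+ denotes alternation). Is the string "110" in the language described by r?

yes

Split as ε·110: (((1+1)(1)*))* matches ε and (((11)(1+0)))* matches 110.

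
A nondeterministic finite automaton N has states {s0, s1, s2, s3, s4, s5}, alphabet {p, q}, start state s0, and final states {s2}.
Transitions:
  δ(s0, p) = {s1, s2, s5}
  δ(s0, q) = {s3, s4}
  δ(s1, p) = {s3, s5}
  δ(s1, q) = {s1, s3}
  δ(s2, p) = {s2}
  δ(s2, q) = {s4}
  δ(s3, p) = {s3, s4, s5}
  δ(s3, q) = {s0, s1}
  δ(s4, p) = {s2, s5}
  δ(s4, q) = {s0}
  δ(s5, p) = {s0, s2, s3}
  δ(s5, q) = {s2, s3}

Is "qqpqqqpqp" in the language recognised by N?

Start: {s0}
read q: {s3, s4}
read q: {s0, s1}
read p: {s1, s2, s3, s5}
read q: {s0, s1, s2, s3, s4}
read q: {s0, s1, s3, s4}
read q: {s0, s1, s3, s4}
read p: {s1, s2, s3, s4, s5}
read q: {s0, s1, s2, s3, s4}
read p: {s1, s2, s3, s4, s5}
Reachable ∩ accepting = {s2} — nonempty.

accepted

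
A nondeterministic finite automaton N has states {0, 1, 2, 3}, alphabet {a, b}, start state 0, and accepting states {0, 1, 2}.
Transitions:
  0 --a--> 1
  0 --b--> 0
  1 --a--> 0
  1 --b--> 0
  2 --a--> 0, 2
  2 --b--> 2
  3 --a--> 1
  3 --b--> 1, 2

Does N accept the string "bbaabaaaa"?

Start: {0}
read b: {0}
read b: {0}
read a: {1}
read a: {0}
read b: {0}
read a: {1}
read a: {0}
read a: {1}
read a: {0}
Reachable ∩ accepting = {0} — nonempty.

accepted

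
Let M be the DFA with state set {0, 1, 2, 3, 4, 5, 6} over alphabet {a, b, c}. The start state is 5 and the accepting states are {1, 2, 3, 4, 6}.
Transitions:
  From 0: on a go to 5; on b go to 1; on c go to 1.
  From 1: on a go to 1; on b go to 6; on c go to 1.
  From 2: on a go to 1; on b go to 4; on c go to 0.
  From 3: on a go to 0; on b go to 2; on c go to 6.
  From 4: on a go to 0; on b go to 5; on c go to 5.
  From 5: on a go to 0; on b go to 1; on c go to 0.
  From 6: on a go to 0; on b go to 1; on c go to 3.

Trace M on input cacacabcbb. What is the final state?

1

5 --c--> 0
0 --a--> 5
5 --c--> 0
0 --a--> 5
5 --c--> 0
0 --a--> 5
5 --b--> 1
1 --c--> 1
1 --b--> 6
6 --b--> 1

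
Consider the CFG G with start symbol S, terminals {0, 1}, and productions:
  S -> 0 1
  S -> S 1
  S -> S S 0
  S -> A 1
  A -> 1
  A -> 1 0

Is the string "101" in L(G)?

yes

S ⇒ A1 ⇒ 101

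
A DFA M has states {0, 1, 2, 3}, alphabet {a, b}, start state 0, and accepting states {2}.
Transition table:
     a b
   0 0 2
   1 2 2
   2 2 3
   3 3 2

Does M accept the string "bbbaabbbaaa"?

rejected

0 --b--> 2
2 --b--> 3
3 --b--> 2
2 --a--> 2
2 --a--> 2
2 --b--> 3
3 --b--> 2
2 --b--> 3
3 --a--> 3
3 --a--> 3
3 --a--> 3
End in state 3, which is not an accepting state.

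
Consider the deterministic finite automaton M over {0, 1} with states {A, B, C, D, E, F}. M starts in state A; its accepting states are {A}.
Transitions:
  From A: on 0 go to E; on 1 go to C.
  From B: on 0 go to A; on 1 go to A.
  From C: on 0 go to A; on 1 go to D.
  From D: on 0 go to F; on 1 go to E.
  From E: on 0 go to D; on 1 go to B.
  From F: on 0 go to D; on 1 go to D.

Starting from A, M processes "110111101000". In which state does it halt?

A --1--> C
C --1--> D
D --0--> F
F --1--> D
D --1--> E
E --1--> B
B --1--> A
A --0--> E
E --1--> B
B --0--> A
A --0--> E
E --0--> D

D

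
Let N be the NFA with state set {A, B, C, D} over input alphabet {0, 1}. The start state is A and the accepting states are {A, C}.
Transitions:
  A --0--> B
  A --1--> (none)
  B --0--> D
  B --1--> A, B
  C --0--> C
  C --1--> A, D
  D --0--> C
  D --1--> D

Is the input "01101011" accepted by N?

accepted

Start: {A}
read 0: {B}
read 1: {A, B}
read 1: {A, B}
read 0: {B, D}
read 1: {A, B, D}
read 0: {B, C, D}
read 1: {A, B, D}
read 1: {A, B, D}
Reachable ∩ accepting = {A} — nonempty.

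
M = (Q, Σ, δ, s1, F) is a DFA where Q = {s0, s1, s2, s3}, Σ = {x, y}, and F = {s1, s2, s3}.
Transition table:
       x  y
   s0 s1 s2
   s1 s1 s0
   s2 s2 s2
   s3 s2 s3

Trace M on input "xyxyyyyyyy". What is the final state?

s2

s1 --x--> s1
s1 --y--> s0
s0 --x--> s1
s1 --y--> s0
s0 --y--> s2
s2 --y--> s2
s2 --y--> s2
s2 --y--> s2
s2 --y--> s2
s2 --y--> s2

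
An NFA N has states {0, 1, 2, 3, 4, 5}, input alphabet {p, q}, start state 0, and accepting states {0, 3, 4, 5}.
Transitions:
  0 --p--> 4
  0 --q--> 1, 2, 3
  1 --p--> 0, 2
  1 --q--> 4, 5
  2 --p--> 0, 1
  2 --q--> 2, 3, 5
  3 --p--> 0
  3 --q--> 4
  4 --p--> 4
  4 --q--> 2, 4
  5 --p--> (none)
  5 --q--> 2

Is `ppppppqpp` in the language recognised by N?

accepted

Start: {0}
read p: {4}
read p: {4}
read p: {4}
read p: {4}
read p: {4}
read p: {4}
read q: {2, 4}
read p: {0, 1, 4}
read p: {0, 2, 4}
Reachable ∩ accepting = {0, 4} — nonempty.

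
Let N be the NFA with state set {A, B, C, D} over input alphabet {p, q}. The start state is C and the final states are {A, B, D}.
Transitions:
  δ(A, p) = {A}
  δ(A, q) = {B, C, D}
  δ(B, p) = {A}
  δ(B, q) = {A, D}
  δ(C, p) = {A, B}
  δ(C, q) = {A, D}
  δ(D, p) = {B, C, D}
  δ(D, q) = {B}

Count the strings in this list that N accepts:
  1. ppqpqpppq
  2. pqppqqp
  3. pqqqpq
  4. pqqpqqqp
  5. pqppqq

ppqpqpppq: accepted
pqppqqp: accepted
pqqqpq: accepted
pqqpqqqp: accepted
pqppqq: accepted

5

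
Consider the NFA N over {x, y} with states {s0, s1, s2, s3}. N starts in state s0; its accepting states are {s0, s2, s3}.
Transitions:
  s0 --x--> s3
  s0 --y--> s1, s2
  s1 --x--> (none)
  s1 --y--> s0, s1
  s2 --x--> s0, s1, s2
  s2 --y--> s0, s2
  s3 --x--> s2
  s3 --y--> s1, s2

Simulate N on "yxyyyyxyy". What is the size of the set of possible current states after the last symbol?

3

Start: {s0}
read y: {s1, s2}
read x: {s0, s1, s2}
read y: {s0, s1, s2}
read y: {s0, s1, s2}
read y: {s0, s1, s2}
read y: {s0, s1, s2}
read x: {s0, s1, s2, s3}
read y: {s0, s1, s2}
read y: {s0, s1, s2}
Final reachable set {s0, s1, s2} has 3 states.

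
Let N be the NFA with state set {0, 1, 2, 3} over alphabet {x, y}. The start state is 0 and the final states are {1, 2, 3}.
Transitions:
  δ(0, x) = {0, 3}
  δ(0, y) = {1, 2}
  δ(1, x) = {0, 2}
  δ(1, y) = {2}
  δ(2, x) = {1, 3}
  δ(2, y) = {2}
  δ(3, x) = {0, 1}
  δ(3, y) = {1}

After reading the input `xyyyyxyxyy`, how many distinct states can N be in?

1

Start: {0}
read x: {0, 3}
read y: {1, 2}
read y: {2}
read y: {2}
read y: {2}
read x: {1, 3}
read y: {1, 2}
read x: {0, 1, 2, 3}
read y: {1, 2}
read y: {2}
Final reachable set {2} has 1 state.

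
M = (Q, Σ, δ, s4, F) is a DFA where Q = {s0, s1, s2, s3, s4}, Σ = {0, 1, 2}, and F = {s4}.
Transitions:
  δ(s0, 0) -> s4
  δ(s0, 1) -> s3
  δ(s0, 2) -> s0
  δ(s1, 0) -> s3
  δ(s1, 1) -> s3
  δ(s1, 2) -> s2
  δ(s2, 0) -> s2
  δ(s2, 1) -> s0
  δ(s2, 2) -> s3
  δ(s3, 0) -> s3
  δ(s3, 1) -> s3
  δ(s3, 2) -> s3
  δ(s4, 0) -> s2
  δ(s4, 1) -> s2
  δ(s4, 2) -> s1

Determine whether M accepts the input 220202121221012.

s4 --2--> s1
s1 --2--> s2
s2 --0--> s2
s2 --2--> s3
s3 --0--> s3
s3 --2--> s3
s3 --1--> s3
s3 --2--> s3
s3 --1--> s3
s3 --2--> s3
s3 --2--> s3
s3 --1--> s3
s3 --0--> s3
s3 --1--> s3
s3 --2--> s3
End in state s3, which is not an accepting state.

rejected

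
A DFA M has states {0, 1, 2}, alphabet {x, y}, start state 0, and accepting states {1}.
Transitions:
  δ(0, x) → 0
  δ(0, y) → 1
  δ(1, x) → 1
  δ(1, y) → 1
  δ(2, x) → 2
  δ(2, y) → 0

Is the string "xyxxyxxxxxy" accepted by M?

accepted

0 --x--> 0
0 --y--> 1
1 --x--> 1
1 --x--> 1
1 --y--> 1
1 --x--> 1
1 --x--> 1
1 --x--> 1
1 --x--> 1
1 --x--> 1
1 --y--> 1
End in state 1, which is an accepting state.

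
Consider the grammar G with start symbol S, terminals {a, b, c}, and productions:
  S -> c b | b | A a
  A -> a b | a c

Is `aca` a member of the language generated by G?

yes

S ⇒ Aa ⇒ aca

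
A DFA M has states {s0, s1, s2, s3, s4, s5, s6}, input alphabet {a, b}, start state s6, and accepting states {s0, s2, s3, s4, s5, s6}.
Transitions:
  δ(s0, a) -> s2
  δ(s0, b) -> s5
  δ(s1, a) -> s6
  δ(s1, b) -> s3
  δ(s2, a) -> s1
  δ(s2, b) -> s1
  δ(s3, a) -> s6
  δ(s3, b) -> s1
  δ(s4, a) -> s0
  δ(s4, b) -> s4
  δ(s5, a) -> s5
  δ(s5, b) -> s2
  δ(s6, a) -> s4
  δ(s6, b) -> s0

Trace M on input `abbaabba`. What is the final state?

s6

s6 --a--> s4
s4 --b--> s4
s4 --b--> s4
s4 --a--> s0
s0 --a--> s2
s2 --b--> s1
s1 --b--> s3
s3 --a--> s6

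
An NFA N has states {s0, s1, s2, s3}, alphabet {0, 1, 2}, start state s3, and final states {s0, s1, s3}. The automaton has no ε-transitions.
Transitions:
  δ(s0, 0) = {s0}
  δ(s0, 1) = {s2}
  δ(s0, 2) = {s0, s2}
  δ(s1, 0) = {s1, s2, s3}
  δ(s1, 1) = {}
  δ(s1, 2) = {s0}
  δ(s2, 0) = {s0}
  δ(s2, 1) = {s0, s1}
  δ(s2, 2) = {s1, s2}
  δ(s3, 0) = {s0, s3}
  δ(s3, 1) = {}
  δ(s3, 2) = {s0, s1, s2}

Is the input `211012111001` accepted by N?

accepted

Start: {s3}
read 2: {s0, s1, s2}
read 1: {s0, s1, s2}
read 1: {s0, s1, s2}
read 0: {s0, s1, s2, s3}
read 1: {s0, s1, s2}
read 2: {s0, s1, s2}
read 1: {s0, s1, s2}
read 1: {s0, s1, s2}
read 1: {s0, s1, s2}
read 0: {s0, s1, s2, s3}
read 0: {s0, s1, s2, s3}
read 1: {s0, s1, s2}
Reachable ∩ accepting = {s0, s1} — nonempty.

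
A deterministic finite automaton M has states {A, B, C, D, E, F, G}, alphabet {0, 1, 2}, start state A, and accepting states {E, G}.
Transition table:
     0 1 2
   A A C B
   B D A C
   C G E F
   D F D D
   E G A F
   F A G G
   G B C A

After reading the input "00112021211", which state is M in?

A --0--> A
A --0--> A
A --1--> C
C --1--> E
E --2--> F
F --0--> A
A --2--> B
B --1--> A
A --2--> B
B --1--> A
A --1--> C

C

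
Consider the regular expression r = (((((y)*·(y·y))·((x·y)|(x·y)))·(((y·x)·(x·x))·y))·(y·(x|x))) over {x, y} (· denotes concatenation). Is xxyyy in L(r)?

No split of xxyyy into u·v has ((((y)*·(y·y))·((x·y)|(x·y)))·(((y·x)·(x·x))·y)) matching u and (y·(x|x)) matching v.

no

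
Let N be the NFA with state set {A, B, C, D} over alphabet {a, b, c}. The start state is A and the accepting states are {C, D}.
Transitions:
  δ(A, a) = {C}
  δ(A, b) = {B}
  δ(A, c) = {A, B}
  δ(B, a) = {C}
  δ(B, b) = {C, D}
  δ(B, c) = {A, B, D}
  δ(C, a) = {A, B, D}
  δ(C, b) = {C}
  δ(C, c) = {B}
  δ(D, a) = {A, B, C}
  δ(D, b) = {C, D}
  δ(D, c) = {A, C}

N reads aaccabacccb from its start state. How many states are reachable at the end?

Start: {A}
read a: {C}
read a: {A, B, D}
read c: {A, B, C, D}
read c: {A, B, C, D}
read a: {A, B, C, D}
read b: {B, C, D}
read a: {A, B, C, D}
read c: {A, B, C, D}
read c: {A, B, C, D}
read c: {A, B, C, D}
read b: {B, C, D}
Final reachable set {B, C, D} has 3 states.

3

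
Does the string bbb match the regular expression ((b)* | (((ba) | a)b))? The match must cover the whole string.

The left alternative (b)* matches bbb.

yes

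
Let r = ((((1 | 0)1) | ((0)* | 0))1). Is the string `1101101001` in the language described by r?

no

No split of 1101101001 into u·v has (((1|0)1)|((0)*|0)) matching u and 1 matching v.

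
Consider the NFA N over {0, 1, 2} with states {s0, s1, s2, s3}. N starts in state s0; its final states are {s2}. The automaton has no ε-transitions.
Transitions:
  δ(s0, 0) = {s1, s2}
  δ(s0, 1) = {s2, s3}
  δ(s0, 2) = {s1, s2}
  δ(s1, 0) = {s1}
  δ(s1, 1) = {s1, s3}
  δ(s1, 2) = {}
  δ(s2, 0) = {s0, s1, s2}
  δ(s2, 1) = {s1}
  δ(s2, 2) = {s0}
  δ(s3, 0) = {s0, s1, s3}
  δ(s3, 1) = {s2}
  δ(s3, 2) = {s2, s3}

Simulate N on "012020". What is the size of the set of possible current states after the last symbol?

Start: {s0}
read 0: {s1, s2}
read 1: {s1, s3}
read 2: {s2, s3}
read 0: {s0, s1, s2, s3}
read 2: {s0, s1, s2, s3}
read 0: {s0, s1, s2, s3}
Final reachable set {s0, s1, s2, s3} has 4 states.

4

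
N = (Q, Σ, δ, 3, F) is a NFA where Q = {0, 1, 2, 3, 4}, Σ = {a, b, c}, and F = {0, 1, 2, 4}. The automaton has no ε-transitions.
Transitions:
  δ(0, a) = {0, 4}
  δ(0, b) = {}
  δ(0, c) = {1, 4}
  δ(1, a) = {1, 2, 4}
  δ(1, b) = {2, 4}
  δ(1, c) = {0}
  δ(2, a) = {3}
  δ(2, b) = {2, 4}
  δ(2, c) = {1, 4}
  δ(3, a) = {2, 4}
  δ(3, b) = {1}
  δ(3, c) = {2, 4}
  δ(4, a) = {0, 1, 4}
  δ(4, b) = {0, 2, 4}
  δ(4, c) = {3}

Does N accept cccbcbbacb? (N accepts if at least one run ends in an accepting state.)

Start: {3}
read c: {2, 4}
read c: {1, 3, 4}
read c: {0, 2, 3, 4}
read b: {0, 1, 2, 4}
read c: {0, 1, 3, 4}
read b: {0, 1, 2, 4}
read b: {0, 2, 4}
read a: {0, 1, 3, 4}
read c: {0, 1, 2, 3, 4}
read b: {0, 1, 2, 4}
Reachable ∩ accepting = {0, 1, 2, 4} — nonempty.

accepted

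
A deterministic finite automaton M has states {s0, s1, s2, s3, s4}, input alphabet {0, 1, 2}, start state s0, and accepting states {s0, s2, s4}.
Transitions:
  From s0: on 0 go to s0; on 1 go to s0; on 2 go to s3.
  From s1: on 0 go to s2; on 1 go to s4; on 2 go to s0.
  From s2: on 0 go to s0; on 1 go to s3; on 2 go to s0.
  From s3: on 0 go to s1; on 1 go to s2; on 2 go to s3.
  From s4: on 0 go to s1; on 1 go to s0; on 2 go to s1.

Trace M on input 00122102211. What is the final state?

s3

s0 --0--> s0
s0 --0--> s0
s0 --1--> s0
s0 --2--> s3
s3 --2--> s3
s3 --1--> s2
s2 --0--> s0
s0 --2--> s3
s3 --2--> s3
s3 --1--> s2
s2 --1--> s3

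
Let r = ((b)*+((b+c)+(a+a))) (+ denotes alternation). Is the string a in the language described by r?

The right alternative ((b+c)+(a+a)) matches a.

yes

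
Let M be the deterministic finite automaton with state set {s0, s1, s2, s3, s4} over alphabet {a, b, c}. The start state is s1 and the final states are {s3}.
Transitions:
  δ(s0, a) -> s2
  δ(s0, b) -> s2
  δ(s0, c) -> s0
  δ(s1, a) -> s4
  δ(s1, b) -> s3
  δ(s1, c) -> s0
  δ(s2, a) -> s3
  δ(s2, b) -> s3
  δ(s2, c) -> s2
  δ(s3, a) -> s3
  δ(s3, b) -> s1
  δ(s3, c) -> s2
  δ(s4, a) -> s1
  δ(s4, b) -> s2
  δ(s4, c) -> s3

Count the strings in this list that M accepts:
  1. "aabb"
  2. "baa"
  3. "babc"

"aabb": rejected
"baa": accepted
"babc": rejected

1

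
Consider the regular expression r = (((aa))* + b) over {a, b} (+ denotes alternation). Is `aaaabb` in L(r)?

no

Neither ((aa))* nor b matches aaaabb.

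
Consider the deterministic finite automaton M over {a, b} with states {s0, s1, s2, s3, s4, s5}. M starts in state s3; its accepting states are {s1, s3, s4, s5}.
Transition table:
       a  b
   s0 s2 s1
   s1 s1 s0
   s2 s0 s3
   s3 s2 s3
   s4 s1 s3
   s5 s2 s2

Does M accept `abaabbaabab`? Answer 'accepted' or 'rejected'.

s3 --a--> s2
s2 --b--> s3
s3 --a--> s2
s2 --a--> s0
s0 --b--> s1
s1 --b--> s0
s0 --a--> s2
s2 --a--> s0
s0 --b--> s1
s1 --a--> s1
s1 --b--> s0
End in state s0, which is not an accepting state.

rejected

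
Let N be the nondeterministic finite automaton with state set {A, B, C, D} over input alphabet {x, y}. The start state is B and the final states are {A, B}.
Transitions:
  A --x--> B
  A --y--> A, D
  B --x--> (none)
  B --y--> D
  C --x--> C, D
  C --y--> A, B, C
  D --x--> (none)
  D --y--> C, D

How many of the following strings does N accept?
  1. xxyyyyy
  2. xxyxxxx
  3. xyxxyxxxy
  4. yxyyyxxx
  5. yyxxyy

1

xxyyyyy: rejected
xxyxxxx: rejected
xyxxyxxxy: rejected
yxyyyxxx: rejected
yyxxyy: accepted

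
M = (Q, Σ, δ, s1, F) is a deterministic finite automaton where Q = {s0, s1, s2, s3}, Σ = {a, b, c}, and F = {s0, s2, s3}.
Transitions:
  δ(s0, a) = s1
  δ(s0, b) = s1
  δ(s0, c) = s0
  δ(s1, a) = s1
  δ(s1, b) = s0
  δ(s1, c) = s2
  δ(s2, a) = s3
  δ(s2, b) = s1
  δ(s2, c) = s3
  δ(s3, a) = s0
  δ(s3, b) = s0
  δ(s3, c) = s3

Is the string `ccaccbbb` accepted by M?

rejected

s1 --c--> s2
s2 --c--> s3
s3 --a--> s0
s0 --c--> s0
s0 --c--> s0
s0 --b--> s1
s1 --b--> s0
s0 --b--> s1
End in state s1, which is not an accepting state.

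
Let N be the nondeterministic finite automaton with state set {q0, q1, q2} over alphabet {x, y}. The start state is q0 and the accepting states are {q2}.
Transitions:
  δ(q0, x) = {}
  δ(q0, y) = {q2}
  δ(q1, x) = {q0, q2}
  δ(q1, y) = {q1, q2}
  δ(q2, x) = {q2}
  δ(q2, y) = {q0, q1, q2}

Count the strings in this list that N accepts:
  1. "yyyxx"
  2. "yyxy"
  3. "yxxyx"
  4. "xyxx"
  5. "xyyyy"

3

"yyyxx": accepted
"yyxy": accepted
"yxxyx": accepted
"xyxx": rejected
"xyyyy": rejected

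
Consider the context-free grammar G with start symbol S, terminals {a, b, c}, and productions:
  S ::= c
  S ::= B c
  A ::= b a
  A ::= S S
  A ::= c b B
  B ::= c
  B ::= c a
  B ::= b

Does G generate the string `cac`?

S ⇒ Bc ⇒ cac

yes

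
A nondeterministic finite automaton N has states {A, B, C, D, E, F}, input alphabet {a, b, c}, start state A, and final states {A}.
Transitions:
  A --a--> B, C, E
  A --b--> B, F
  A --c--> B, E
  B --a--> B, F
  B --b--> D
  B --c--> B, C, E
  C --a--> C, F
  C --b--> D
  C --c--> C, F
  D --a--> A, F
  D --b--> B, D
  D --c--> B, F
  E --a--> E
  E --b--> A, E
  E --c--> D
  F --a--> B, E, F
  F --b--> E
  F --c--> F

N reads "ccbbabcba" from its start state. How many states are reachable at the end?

Start: {A}
read c: {B, E}
read c: {B, C, D, E}
read b: {A, B, D, E}
read b: {A, B, D, E, F}
read a: {A, B, C, E, F}
read b: {A, B, D, E, F}
read c: {B, C, D, E, F}
read b: {A, B, D, E}
read a: {A, B, C, E, F}
Final reachable set {A, B, C, E, F} has 5 states.

5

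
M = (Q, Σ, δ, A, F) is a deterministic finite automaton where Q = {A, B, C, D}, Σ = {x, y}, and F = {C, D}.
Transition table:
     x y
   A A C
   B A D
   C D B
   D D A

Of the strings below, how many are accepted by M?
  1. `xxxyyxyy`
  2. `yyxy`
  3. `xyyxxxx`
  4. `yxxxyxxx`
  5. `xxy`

`xxxyyxyy`: rejected
`yyxy`: accepted
`xyyxxxx`: rejected
`yxxxyxxx`: rejected
`xxy`: accepted

2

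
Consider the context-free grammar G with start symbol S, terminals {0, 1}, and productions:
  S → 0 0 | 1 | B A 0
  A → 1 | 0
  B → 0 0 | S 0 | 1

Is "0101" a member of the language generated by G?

no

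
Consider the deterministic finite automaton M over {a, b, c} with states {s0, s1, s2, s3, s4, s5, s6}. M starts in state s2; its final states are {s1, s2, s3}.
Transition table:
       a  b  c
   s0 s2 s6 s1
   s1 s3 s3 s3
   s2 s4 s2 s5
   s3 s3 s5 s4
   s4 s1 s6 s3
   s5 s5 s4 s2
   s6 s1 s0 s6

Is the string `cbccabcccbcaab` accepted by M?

s2 --c--> s5
s5 --b--> s4
s4 --c--> s3
s3 --c--> s4
s4 --a--> s1
s1 --b--> s3
s3 --c--> s4
s4 --c--> s3
s3 --c--> s4
s4 --b--> s6
s6 --c--> s6
s6 --a--> s1
s1 --a--> s3
s3 --b--> s5
End in state s5, which is not an accepting state.

rejected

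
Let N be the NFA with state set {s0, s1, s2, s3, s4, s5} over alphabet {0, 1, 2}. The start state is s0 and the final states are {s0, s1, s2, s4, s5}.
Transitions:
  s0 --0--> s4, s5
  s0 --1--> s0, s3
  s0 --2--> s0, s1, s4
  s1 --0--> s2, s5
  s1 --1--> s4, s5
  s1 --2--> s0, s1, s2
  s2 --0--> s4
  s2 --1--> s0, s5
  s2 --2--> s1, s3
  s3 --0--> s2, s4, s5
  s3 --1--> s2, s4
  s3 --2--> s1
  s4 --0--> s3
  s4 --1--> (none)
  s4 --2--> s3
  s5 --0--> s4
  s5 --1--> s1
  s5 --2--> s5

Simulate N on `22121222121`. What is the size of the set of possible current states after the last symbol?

6

Start: {s0}
read 2: {s0, s1, s4}
read 2: {s0, s1, s2, s3, s4}
read 1: {s0, s2, s3, s4, s5}
read 2: {s0, s1, s3, s4, s5}
read 1: {s0, s1, s2, s3, s4, s5}
read 2: {s0, s1, s2, s3, s4, s5}
read 2: {s0, s1, s2, s3, s4, s5}
read 2: {s0, s1, s2, s3, s4, s5}
read 1: {s0, s1, s2, s3, s4, s5}
read 2: {s0, s1, s2, s3, s4, s5}
read 1: {s0, s1, s2, s3, s4, s5}
Final reachable set {s0, s1, s2, s3, s4, s5} has 6 states.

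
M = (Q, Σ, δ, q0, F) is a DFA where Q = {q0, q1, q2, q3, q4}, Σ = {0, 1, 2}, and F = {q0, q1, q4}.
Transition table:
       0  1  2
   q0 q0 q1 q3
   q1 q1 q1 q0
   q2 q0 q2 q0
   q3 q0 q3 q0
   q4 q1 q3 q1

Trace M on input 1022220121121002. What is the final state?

q0

q0 --1--> q1
q1 --0--> q1
q1 --2--> q0
q0 --2--> q3
q3 --2--> q0
q0 --2--> q3
q3 --0--> q0
q0 --1--> q1
q1 --2--> q0
q0 --1--> q1
q1 --1--> q1
q1 --2--> q0
q0 --1--> q1
q1 --0--> q1
q1 --0--> q1
q1 --2--> q0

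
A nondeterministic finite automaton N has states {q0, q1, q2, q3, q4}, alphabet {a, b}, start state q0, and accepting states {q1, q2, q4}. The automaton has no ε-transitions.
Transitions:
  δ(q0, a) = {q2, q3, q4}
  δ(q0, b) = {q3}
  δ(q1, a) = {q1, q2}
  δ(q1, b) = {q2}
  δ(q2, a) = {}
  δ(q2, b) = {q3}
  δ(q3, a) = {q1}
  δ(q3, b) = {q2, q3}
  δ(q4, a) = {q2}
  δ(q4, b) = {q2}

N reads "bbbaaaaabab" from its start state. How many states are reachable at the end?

Start: {q0}
read b: {q3}
read b: {q2, q3}
read b: {q2, q3}
read a: {q1}
read a: {q1, q2}
read a: {q1, q2}
read a: {q1, q2}
read a: {q1, q2}
read b: {q2, q3}
read a: {q1}
read b: {q2}
Final reachable set {q2} has 1 state.

1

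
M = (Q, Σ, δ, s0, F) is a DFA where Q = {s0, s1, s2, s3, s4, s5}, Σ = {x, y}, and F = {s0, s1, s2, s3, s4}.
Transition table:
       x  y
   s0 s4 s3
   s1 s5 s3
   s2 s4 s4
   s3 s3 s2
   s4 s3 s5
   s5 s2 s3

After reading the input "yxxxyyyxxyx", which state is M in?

s0 --y--> s3
s3 --x--> s3
s3 --x--> s3
s3 --x--> s3
s3 --y--> s2
s2 --y--> s4
s4 --y--> s5
s5 --x--> s2
s2 --x--> s4
s4 --y--> s5
s5 --x--> s2

s2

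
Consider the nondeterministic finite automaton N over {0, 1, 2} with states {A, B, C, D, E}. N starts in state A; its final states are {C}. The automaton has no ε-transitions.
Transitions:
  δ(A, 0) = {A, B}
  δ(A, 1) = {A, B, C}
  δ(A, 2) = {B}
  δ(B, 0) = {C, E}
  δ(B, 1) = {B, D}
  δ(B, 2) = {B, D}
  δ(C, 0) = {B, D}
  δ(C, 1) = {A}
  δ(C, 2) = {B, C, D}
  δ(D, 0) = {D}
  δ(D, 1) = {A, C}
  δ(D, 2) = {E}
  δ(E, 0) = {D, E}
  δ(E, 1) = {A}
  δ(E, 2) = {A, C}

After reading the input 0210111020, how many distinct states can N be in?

Start: {A}
read 0: {A, B}
read 2: {B, D}
read 1: {A, B, C, D}
read 0: {A, B, C, D, E}
read 1: {A, B, C, D}
read 1: {A, B, C, D}
read 1: {A, B, C, D}
read 0: {A, B, C, D, E}
read 2: {A, B, C, D, E}
read 0: {A, B, C, D, E}
Final reachable set {A, B, C, D, E} has 5 states.

5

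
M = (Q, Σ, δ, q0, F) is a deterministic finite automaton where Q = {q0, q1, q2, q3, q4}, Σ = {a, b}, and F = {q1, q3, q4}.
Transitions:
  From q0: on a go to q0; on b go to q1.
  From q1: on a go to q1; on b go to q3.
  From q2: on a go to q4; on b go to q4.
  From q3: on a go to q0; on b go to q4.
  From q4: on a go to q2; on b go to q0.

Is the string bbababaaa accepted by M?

rejected

q0 --b--> q1
q1 --b--> q3
q3 --a--> q0
q0 --b--> q1
q1 --a--> q1
q1 --b--> q3
q3 --a--> q0
q0 --a--> q0
q0 --a--> q0
End in state q0, which is not an accepting state.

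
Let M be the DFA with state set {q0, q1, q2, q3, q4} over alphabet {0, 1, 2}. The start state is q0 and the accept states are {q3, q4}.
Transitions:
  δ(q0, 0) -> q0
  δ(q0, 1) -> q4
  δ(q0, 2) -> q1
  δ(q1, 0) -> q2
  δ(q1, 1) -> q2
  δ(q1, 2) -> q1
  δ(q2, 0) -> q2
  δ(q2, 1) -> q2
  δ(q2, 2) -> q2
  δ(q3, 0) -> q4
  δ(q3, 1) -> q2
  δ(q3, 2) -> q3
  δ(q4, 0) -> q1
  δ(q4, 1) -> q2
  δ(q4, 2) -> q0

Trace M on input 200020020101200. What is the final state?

q2

q0 --2--> q1
q1 --0--> q2
q2 --0--> q2
q2 --0--> q2
q2 --2--> q2
q2 --0--> q2
q2 --0--> q2
q2 --2--> q2
q2 --0--> q2
q2 --1--> q2
q2 --0--> q2
q2 --1--> q2
q2 --2--> q2
q2 --0--> q2
q2 --0--> q2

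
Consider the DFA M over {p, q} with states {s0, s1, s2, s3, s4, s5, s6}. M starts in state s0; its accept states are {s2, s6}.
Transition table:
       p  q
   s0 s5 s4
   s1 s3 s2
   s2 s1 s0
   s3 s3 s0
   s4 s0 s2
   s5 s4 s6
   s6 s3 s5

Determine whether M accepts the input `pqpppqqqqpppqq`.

accepted

s0 --p--> s5
s5 --q--> s6
s6 --p--> s3
s3 --p--> s3
s3 --p--> s3
s3 --q--> s0
s0 --q--> s4
s4 --q--> s2
s2 --q--> s0
s0 --p--> s5
s5 --p--> s4
s4 --p--> s0
s0 --q--> s4
s4 --q--> s2
End in state s2, which is an accepting state.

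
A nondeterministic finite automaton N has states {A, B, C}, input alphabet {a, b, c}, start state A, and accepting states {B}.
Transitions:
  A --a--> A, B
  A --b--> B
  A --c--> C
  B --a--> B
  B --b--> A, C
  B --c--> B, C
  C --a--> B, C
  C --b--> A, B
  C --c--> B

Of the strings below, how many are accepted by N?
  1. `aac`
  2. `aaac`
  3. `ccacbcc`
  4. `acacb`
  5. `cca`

5

`aac`: accepted
`aaac`: accepted
`ccacbcc`: accepted
`acacb`: accepted
`cca`: accepted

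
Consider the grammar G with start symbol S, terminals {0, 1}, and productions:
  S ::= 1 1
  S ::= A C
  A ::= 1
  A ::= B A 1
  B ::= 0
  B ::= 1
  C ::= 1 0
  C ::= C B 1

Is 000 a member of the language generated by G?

no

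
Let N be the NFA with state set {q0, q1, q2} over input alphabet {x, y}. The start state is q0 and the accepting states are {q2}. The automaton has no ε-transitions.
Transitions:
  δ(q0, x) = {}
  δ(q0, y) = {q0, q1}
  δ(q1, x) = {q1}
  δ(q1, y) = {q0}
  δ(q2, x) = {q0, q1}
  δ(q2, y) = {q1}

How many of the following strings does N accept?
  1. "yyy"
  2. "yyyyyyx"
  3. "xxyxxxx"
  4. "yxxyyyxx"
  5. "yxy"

"yyy": rejected
"yyyyyyx": rejected
"xxyxxxx": rejected
"yxxyyyxx": rejected
"yxy": rejected

0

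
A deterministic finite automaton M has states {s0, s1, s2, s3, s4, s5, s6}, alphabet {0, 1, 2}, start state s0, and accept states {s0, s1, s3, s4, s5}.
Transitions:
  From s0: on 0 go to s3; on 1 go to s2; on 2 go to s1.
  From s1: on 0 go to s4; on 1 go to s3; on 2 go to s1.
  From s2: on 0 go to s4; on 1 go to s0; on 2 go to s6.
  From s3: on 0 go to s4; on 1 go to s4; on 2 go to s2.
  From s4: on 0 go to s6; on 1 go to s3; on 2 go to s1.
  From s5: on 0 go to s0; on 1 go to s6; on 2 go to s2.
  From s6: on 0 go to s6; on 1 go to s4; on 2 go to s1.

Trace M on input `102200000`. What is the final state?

s6

s0 --1--> s2
s2 --0--> s4
s4 --2--> s1
s1 --2--> s1
s1 --0--> s4
s4 --0--> s6
s6 --0--> s6
s6 --0--> s6
s6 --0--> s6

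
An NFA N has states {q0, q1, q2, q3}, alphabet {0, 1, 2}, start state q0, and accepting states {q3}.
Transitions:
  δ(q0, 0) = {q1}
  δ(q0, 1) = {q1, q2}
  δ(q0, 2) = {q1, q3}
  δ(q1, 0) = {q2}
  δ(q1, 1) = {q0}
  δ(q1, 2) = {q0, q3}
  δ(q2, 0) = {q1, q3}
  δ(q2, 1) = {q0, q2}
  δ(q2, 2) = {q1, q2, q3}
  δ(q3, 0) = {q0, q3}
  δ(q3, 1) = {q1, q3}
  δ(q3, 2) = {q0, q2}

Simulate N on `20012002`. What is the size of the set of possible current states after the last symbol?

4

Start: {q0}
read 2: {q1, q3}
read 0: {q0, q2, q3}
read 0: {q0, q1, q3}
read 1: {q0, q1, q2, q3}
read 2: {q0, q1, q2, q3}
read 0: {q0, q1, q2, q3}
read 0: {q0, q1, q2, q3}
read 2: {q0, q1, q2, q3}
Final reachable set {q0, q1, q2, q3} has 4 states.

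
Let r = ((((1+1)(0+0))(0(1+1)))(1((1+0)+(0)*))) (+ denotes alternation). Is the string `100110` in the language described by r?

Split as 1001·10: (((1+1)(0+0))(0(1+1))) matches 1001 and (1((1+0)+(0)*)) matches 10.

yes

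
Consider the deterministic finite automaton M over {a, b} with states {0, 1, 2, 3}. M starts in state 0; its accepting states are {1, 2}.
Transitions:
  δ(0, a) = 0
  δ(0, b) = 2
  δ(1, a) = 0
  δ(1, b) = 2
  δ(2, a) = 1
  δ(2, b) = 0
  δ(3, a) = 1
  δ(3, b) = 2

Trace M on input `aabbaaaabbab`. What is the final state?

2

0 --a--> 0
0 --a--> 0
0 --b--> 2
2 --b--> 0
0 --a--> 0
0 --a--> 0
0 --a--> 0
0 --a--> 0
0 --b--> 2
2 --b--> 0
0 --a--> 0
0 --b--> 2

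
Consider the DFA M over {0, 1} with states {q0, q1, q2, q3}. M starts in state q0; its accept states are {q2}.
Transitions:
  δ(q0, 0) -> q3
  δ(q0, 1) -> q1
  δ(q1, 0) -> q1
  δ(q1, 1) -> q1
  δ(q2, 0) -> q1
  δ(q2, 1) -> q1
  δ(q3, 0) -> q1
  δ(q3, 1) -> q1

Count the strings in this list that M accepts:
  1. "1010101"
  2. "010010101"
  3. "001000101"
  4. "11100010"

0

"1010101": rejected
"010010101": rejected
"001000101": rejected
"11100010": rejected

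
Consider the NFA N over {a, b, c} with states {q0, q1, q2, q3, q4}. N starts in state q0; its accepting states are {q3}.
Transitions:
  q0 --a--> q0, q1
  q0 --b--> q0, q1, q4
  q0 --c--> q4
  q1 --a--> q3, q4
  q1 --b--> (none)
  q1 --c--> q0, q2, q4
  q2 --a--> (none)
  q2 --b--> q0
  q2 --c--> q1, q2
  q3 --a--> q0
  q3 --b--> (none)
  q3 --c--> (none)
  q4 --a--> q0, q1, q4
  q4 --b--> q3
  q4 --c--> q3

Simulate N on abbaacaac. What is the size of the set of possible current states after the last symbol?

4

Start: {q0}
read a: {q0, q1}
read b: {q0, q1, q4}
read b: {q0, q1, q3, q4}
read a: {q0, q1, q3, q4}
read a: {q0, q1, q3, q4}
read c: {q0, q2, q3, q4}
read a: {q0, q1, q4}
read a: {q0, q1, q3, q4}
read c: {q0, q2, q3, q4}
Final reachable set {q0, q2, q3, q4} has 4 states.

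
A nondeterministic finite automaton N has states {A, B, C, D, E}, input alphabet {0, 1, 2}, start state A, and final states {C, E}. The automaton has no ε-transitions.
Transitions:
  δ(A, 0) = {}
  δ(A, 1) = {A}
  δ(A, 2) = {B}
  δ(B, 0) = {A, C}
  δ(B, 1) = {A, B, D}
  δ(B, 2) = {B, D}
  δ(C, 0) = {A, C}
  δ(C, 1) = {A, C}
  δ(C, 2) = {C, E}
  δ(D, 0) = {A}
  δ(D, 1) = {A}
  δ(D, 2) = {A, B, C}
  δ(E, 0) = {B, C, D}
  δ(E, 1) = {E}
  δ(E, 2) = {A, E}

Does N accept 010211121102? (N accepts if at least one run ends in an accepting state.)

rejected

Start: {A}
read 0: {}
The reachable set is empty and stays empty for the remaining 11 symbols.
Reachable ∩ accepting = {} — empty.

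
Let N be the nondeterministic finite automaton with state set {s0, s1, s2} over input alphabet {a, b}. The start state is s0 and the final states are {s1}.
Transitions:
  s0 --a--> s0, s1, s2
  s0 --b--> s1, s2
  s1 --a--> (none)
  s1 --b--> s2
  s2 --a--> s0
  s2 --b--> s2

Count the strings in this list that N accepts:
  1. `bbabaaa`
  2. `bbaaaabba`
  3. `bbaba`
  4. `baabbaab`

`bbabaaa`: accepted
`bbaaaabba`: rejected
`bbaba`: rejected
`baabbaab`: accepted

2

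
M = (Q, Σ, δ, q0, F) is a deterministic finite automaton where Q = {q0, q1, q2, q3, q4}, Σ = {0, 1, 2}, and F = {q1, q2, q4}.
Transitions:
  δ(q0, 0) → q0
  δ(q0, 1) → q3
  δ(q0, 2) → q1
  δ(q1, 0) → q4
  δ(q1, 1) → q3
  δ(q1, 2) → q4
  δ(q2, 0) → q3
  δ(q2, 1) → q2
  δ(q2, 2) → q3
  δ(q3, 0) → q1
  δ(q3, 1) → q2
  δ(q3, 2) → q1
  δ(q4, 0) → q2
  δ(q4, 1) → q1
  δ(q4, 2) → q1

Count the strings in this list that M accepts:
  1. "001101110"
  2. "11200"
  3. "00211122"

"001101110": rejected
"11200": accepted
"00211122": accepted

2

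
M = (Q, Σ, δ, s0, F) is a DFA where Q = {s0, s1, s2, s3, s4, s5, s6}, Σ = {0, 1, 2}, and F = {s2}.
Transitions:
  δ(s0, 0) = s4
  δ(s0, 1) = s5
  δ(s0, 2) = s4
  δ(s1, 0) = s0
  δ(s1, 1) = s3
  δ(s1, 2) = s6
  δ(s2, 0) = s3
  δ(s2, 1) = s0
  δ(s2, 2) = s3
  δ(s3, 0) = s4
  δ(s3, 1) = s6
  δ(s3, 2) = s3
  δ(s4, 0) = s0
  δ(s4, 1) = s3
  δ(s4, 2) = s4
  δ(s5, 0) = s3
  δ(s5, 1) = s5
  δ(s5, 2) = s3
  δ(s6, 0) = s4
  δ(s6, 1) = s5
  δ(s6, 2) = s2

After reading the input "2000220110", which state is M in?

s0 --2--> s4
s4 --0--> s0
s0 --0--> s4
s4 --0--> s0
s0 --2--> s4
s4 --2--> s4
s4 --0--> s0
s0 --1--> s5
s5 --1--> s5
s5 --0--> s3

s3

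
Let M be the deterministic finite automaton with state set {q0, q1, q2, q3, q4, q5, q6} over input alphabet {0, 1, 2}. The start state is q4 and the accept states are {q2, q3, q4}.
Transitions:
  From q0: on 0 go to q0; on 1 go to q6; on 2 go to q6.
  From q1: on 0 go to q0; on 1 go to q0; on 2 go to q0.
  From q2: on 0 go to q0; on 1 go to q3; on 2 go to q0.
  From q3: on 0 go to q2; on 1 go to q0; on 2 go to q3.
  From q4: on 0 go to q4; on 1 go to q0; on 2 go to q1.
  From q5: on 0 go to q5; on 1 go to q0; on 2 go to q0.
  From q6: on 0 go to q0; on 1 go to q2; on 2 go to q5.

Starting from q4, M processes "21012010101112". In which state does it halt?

q4 --2--> q1
q1 --1--> q0
q0 --0--> q0
q0 --1--> q6
q6 --2--> q5
q5 --0--> q5
q5 --1--> q0
q0 --0--> q0
q0 --1--> q6
q6 --0--> q0
q0 --1--> q6
q6 --1--> q2
q2 --1--> q3
q3 --2--> q3

q3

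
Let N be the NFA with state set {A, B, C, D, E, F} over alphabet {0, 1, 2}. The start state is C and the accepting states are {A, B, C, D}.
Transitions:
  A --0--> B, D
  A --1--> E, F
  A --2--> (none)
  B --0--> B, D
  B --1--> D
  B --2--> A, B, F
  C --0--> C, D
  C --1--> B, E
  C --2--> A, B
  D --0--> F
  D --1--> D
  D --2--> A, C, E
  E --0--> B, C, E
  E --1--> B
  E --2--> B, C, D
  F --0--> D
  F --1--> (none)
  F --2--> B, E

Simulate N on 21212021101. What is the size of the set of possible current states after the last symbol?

Start: {C}
read 2: {A, B}
read 1: {D, E, F}
read 2: {A, B, C, D, E}
read 1: {B, D, E, F}
read 2: {A, B, C, D, E, F}
read 0: {B, C, D, E, F}
read 2: {A, B, C, D, E, F}
read 1: {B, D, E, F}
read 1: {B, D}
read 0: {B, D, F}
read 1: {D}
Final reachable set {D} has 1 state.

1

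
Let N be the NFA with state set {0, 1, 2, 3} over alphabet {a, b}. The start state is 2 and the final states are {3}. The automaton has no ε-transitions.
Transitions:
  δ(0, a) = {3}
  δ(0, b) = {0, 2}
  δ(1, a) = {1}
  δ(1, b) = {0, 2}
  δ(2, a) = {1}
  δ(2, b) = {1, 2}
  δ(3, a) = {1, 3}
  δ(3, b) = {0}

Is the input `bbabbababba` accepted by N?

Start: {2}
read b: {1, 2}
read b: {0, 1, 2}
read a: {1, 3}
read b: {0, 2}
read b: {0, 1, 2}
read a: {1, 3}
read b: {0, 2}
read a: {1, 3}
read b: {0, 2}
read b: {0, 1, 2}
read a: {1, 3}
Reachable ∩ accepting = {3} — nonempty.

accepted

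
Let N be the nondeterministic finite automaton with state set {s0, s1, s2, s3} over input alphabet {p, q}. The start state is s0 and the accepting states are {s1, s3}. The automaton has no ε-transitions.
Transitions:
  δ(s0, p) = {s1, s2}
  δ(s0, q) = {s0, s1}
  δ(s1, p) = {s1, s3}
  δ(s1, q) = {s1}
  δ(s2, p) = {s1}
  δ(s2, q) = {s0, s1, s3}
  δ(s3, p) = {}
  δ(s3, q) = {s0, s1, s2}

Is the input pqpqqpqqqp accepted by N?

accepted

Start: {s0}
read p: {s1, s2}
read q: {s0, s1, s3}
read p: {s1, s2, s3}
read q: {s0, s1, s2, s3}
read q: {s0, s1, s2, s3}
read p: {s1, s2, s3}
read q: {s0, s1, s2, s3}
read q: {s0, s1, s2, s3}
read q: {s0, s1, s2, s3}
read p: {s1, s2, s3}
Reachable ∩ accepting = {s1, s3} — nonempty.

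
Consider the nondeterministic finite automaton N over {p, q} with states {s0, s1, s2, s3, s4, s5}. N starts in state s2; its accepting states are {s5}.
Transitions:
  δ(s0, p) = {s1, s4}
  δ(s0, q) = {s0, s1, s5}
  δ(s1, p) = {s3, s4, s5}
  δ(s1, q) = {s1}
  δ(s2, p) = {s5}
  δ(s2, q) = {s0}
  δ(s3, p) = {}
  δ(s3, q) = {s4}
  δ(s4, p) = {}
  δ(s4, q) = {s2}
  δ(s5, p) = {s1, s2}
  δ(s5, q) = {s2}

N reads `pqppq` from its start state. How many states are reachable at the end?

Start: {s2}
read p: {s5}
read q: {s2}
read p: {s5}
read p: {s1, s2}
read q: {s0, s1}
Final reachable set {s0, s1} has 2 states.

2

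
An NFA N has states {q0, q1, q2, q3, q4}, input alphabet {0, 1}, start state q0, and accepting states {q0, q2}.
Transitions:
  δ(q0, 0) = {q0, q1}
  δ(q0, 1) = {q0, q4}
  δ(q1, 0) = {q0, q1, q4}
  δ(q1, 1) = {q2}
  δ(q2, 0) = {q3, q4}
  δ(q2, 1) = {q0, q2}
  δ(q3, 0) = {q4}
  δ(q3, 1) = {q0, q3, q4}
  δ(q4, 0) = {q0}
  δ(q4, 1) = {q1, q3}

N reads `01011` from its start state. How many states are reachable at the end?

5

Start: {q0}
read 0: {q0, q1}
read 1: {q0, q2, q4}
read 0: {q0, q1, q3, q4}
read 1: {q0, q1, q2, q3, q4}
read 1: {q0, q1, q2, q3, q4}
Final reachable set {q0, q1, q2, q3, q4} has 5 states.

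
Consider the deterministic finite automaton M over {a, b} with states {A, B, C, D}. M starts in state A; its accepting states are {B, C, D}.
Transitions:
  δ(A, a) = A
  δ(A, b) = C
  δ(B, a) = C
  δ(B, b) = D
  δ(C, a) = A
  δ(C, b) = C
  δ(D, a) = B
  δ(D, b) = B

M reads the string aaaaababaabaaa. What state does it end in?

A

A --a--> A
A --a--> A
A --a--> A
A --a--> A
A --a--> A
A --b--> C
C --a--> A
A --b--> C
C --a--> A
A --a--> A
A --b--> C
C --a--> A
A --a--> A
A --a--> A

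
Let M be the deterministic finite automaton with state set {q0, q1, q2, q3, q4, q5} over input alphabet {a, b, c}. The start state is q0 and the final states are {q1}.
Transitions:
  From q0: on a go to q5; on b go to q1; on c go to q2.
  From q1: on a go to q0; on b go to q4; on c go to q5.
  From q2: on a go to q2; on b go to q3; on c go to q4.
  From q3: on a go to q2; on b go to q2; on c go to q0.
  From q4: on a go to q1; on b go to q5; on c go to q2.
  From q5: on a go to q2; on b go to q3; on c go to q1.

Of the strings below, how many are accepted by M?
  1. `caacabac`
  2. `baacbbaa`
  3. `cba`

0

`caacabac`: rejected
`baacbbaa`: rejected
`cba`: rejected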